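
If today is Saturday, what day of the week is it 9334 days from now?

9334 mod 7 = 3 (since 1333·7 = 9331).
Saturday + 3 days → Tuesday.

Tuesday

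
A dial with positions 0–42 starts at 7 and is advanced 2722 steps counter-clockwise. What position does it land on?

Dividing 2722 by 43 gives quotient 63 and remainder 13.
(7 − 13) mod 43 = 37.

37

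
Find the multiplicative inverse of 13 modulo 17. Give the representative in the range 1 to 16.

17 = 1·13 + 4
13 = 3·4 + 1
4 = 4·1 + 0
Back-substituting gives 13·4 ≡ 1 (mod 17).

4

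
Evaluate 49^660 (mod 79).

Successive squares of 49 mod 79: 49^1≡49, 49^2≡31, 49^4≡13, 49^8≡11, 49^16≡42, 49^32≡26, 49^64≡44, 49^128≡40, 49^256≡20, 49^512≡5.
Since 660 = 4 + 16 + 128 + 512 in binary, 49^660 ≡ 13·42·40·5 ≡ 22 (mod 79).

22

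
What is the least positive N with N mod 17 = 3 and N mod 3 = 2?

x ≡ 2 (mod 3) gives x ∈ {2, 5, 8, 11, 14, 17, 20}.
The first of these with x mod 17 = 3 is 20.

20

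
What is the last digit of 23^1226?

Powers of 3 mod 10 repeat with period 4: 3, 9, 7, 1.
1226 mod 4 = 2, so the last digit matches 3^2 = 9.

9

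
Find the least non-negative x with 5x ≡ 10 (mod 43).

5⁻¹ ≡ 26 (mod 43) because 5·26 = 130 = 3·43 + 1.
Multiplying both sides by 26: x ≡ 26·10 = 260 ≡ 2 (mod 43).

2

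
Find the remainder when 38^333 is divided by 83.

48

By repeated squaring mod 83: 38^1≡38, 38^2≡33, 38^4≡10, 38^8≡17, 38^16≡40, 38^32≡23, 38^64≡31, 38^128≡48, 38^256≡63.
333 = 1 + 4 + 8 + 64 + 256, so 38^333 ≡ 38·10·17·31·63 ≡ 48 (mod 83).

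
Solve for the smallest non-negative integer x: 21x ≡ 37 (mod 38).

21⁻¹ ≡ 29 (mod 38) because 21·29 = 609 = 16·38 + 1.
Multiplying both sides by 29: x ≡ 29·37 = 1073 ≡ 9 (mod 38).
Check: 21·9 = 189 = 4·38 + 37.

9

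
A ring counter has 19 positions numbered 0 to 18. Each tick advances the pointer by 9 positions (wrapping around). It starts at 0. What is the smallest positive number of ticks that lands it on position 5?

The inverse of 9 mod 19 is 17 (since 9·17 = 153 ≡ 1).
So x ≡ 17·5 = 85 ≡ 9 (mod 19).

9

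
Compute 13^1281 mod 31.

Successive squares of 13 mod 31: 13^1≡13, 13^2≡14, 13^4≡10, 13^8≡7, 13^16≡18, 13^32≡14, 13^64≡10, 13^128≡7, 13^256≡18, 13^512≡14, 13^1024≡10.
Since 1281 = 1 + 256 + 1024 in binary, 13^1281 ≡ 13·18·10 ≡ 15 (mod 31).

15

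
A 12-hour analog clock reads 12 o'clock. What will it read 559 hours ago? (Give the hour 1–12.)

5

Dividing 559 by 12 gives quotient 46 and remainder 7.
12 − 7 → 5 on a 12-hour dial.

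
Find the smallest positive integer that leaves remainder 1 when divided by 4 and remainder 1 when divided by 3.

x ≡ 1 (mod 3) gives x ∈ {1}.
The first of these with x mod 4 = 1 is 1.

1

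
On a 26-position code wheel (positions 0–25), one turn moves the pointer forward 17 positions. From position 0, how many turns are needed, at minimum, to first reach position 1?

26 = 1·17 + 9
17 = 1·9 + 8
9 = 1·8 + 1
8 = 8·1 + 0
Back-substituting gives 17·23 ≡ 1 (mod 26).

23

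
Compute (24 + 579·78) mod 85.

579·78 = 45162.
45162 mod 85 = 27 (since 531·85 = 45135).
(24 + 27) mod 85 = 51.

51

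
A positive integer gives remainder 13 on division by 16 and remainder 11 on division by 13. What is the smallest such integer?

141

Since 13·5 ≡ 1 (mod 16), take x = 11 + 13·((13−11)·5 mod 16) = 11 + 13·10 = 141.
Check: 141 mod 16 = 13, 141 mod 13 = 11.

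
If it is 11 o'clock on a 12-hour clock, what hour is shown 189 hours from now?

Dividing 189 by 12 gives quotient 15 and remainder 9.
11 + 9 → 8 on a 12-hour dial.

8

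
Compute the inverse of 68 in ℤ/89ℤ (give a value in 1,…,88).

72

68·72 = 4896 = 55·89 + 1, so 68⁻¹ ≡ 72 (mod 89).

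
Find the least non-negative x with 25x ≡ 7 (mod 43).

The inverse of 25 mod 43 is 31 (since 25·31 = 775 ≡ 1).
Multiplying both sides by 31: x ≡ 31·7 = 217 ≡ 2 (mod 43).
Check: 25·2 = 50 = 1·43 + 7.

2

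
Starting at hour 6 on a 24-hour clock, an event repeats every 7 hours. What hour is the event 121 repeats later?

13

121·7 = 847.
Dividing 847 by 24 gives quotient 35 and remainder 7.
(6 + 7) mod 24 = 13.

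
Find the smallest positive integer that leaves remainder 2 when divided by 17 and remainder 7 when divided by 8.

87

x ≡ 7 (mod 8) gives x ∈ {7, 15, 23, 31, 39, 47, 55, 63, …}.
The first of these with x mod 17 = 2 is 87.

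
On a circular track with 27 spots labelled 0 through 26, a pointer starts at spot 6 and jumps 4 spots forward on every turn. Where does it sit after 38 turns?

38·4 = 152.
152 = 5·27 + 17, so 152 mod 27 = 17.
(6 + 17) mod 27 = 23.

23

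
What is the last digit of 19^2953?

Powers of 9 mod 10 repeat with period 2: 9, 1.
2953 leaves remainder 1 on division by 2, so 19^2953 ends in 9.

9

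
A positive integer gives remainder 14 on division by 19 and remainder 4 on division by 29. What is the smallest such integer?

33

x ≡ 14 (mod 19) gives x ∈ {14, 33}.
The first of these with x mod 29 = 4 is 33.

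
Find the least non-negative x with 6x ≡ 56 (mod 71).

6⁻¹ ≡ 12 (mod 71) because 6·12 = 72 = 1·71 + 1.
Multiplying both sides by 12: x ≡ 12·56 = 672 ≡ 33 (mod 71).
Check: 6·33 = 198 = 2·71 + 56.

33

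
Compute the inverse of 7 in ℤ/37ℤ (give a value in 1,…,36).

16

37 = 5·7 + 2
7 = 3·2 + 1
2 = 2·1 + 0
Back-substituting gives 7·16 ≡ 1 (mod 37).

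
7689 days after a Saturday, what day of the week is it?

Tuesday

7689 − 1098·7 = 3, so 7689 ≡ 3 (mod 7).
Saturday + 3 days → Tuesday.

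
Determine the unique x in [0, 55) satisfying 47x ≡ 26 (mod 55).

38

The inverse of 47 mod 55 is 48 (since 47·48 = 2256 ≡ 1).
Multiplying both sides by 48: x ≡ 48·26 = 1248 ≡ 38 (mod 55).
Check: 47·38 = 1786 = 32·55 + 26.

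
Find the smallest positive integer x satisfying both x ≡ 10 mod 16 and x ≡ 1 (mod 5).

26

x ≡ 1 (mod 5) gives x ∈ {1, 6, 11, 16, 21, 26}.
The first of these with x mod 16 = 10 is 26.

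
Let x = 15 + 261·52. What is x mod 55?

261·52 = 13572.
13572 − 246·55 = 42, so 13572 ≡ 42 (mod 55).
(15 + 42) mod 55 = 2.

2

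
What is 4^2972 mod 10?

6

Powers of 4 mod 10 repeat with period 2: 4, 6.
2972 leaves remainder 0 on division by 2, so 4^2972 ends in 6.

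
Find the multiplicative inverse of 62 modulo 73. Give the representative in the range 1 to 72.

53

73 = 1·62 + 11
62 = 5·11 + 7
11 = 1·7 + 4
7 = 1·4 + 3
4 = 1·3 + 1
3 = 3·1 + 0
Back-substituting gives 62·53 ≡ 1 (mod 73).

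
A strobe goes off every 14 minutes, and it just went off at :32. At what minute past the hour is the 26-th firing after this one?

36

26·14 = 364.
364 = 6·60 + 4, so 364 mod 60 = 4.
(32 + 4) mod 60 = 36.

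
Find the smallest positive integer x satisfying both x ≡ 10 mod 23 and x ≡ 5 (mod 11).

Since 11·21 ≡ 1 (mod 23), take x = 5 + 11·((10−5)·21 mod 23) = 5 + 11·13 = 148.
Check: 148 mod 23 = 10, 148 mod 11 = 5.

148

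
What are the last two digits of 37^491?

13

By repeated squaring mod 100: 37^1≡37, 37^2≡69, 37^4≡61, 37^8≡21, 37^16≡41, 37^32≡81, 37^64≡61, 37^128≡21, 37^256≡41.
491 = 1 + 2 + 8 + 32 + 64 + 128 + 256, so 37^491 ≡ 37·69·21·81·61·21·41 ≡ 13 (mod 100).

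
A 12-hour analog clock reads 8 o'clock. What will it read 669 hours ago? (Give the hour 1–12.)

669 mod 12 = 9 (since 55·12 = 660).
8 − 9 → 11 on a 12-hour dial.

11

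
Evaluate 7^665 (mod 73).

56

By repeated squaring mod 73: 7^1≡7, 7^2≡49, 7^4≡65, 7^8≡64, 7^16≡8, 7^32≡64, 7^64≡8, 7^128≡64, 7^256≡8, 7^512≡64.
Since 665 = 1 + 8 + 16 + 128 + 512 in binary, 7^665 ≡ 7·64·8·64·64 ≡ 56 (mod 73).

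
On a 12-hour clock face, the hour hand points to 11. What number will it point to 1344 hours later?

11

1344 mod 12 = 0 (since 112·12 = 1344).
11 + 0 → 11 on a 12-hour dial.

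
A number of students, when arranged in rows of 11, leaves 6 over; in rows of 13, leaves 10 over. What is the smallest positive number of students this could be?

127

x ≡ 6 (mod 11) gives x ∈ {6, 17, 28, 39, 50, 61, 72, 83, …}.
The first of these with x mod 13 = 10 is 127.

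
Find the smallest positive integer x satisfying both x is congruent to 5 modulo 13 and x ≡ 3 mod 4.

x ≡ 3 (mod 4) gives x ∈ {3, 7, 11, 15, 19, 23, 27, 31}.
The first of these with x mod 13 = 5 is 31.

31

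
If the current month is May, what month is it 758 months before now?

March

758 − 63·12 = 2, so 758 ≡ 2 (mod 12).
May − 2 months → March.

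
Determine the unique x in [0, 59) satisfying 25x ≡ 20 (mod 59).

25⁻¹ ≡ 26 (mod 59) because 25·26 = 650 = 11·59 + 1.
Multiplying both sides by 26: x ≡ 26·20 = 520 ≡ 48 (mod 59).
Check: 25·48 = 1200 = 20·59 + 20.

48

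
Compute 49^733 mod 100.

49

Successive squares of 49 mod 100: 49^1≡49, 49^2≡1, 49^4≡1, 49^8≡1, 49^16≡1, 49^32≡1, 49^64≡1, 49^128≡1, 49^256≡1, 49^512≡1.
733 = 1 + 4 + 8 + 16 + 64 + 128 + 512, so 49^733 ≡ 49·1·1·1·1·1·1 ≡ 49 (mod 100).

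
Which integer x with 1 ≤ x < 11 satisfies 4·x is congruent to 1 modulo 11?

11 = 2·4 + 3
4 = 1·3 + 1
3 = 3·1 + 0
Back-substituting gives 4·3 ≡ 1 (mod 11).

3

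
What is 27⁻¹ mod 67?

27·5 = 135 = 2·67 + 1, so 27⁻¹ ≡ 5 (mod 67).

5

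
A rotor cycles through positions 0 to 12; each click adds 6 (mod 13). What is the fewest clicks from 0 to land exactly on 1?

6·11 = 66 = 5·13 + 1, so 6⁻¹ ≡ 11 (mod 13).

11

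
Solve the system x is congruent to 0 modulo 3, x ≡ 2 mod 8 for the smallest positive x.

18

Since 8·2 ≡ 1 (mod 3), take x = 2 + 8·((0−2)·2 mod 3) = 2 + 8·2 = 18.
Check: 18 mod 3 = 0, 18 mod 8 = 2.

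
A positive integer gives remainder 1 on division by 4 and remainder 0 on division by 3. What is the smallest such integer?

x ≡ 0 (mod 3) gives x ∈ {0, 3, 6, 9}.
The first of these with x mod 4 = 1 is 9.

9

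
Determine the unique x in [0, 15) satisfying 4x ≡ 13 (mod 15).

The inverse of 4 mod 15 is 4 (since 4·4 = 16 ≡ 1).
So x ≡ 4·13 = 52 ≡ 7 (mod 15).

7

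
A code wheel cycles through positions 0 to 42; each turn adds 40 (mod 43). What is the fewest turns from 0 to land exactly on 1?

40·14 = 560 = 13·43 + 1, so 40⁻¹ ≡ 14 (mod 43).

14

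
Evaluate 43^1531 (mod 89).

Square-and-reduce mod 89: 43^1≡43, 43^2≡69, 43^4≡44, 43^8≡67, 43^16≡39, 43^32≡8, 43^64≡64, 43^128≡2, 43^256≡4, 43^512≡16, 43^1024≡78.
Since 1531 = 1 + 2 + 8 + 16 + 32 + 64 + 128 + 256 + 1024 in binary, 43^1531 ≡ 43·69·67·39·8·64·2·4·78 ≡ 62 (mod 89).

62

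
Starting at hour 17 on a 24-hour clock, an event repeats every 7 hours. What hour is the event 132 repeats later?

132·7 = 924.
924 = 38·24 + 12, so 924 mod 24 = 12.
(17 + 12) mod 24 = 5.

5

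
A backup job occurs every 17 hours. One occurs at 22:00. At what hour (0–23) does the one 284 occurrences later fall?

284·17 = 4828.
Dividing 4828 by 24 gives quotient 201 and remainder 4.
(22 + 4) mod 24 = 2.

2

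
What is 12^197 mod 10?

Powers of 2 mod 10 repeat with period 4: 2, 4, 8, 6.
197 mod 4 = 1, so the last digit matches 2^1 = 2.

2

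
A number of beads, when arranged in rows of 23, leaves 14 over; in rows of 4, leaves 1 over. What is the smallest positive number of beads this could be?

37

x ≡ 1 (mod 4) gives x ∈ {1, 5, 9, 13, 17, 21, 25, 29, …}.
The first of these with x mod 23 = 14 is 37.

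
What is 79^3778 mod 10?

Powers of 9 mod 10 repeat with period 2: 9, 1.
3778 leaves remainder 0 on division by 2, so 79^3778 ends in 1.

1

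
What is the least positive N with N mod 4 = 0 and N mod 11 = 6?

28

x ≡ 0 (mod 4) gives x ∈ {0, 4, 8, 12, 16, 20, 24, 28}.
The first of these with x mod 11 = 6 is 28.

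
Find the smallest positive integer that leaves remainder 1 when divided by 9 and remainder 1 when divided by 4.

1

x ≡ 1 (mod 4) gives x ∈ {1}.
The first of these with x mod 9 = 1 is 1.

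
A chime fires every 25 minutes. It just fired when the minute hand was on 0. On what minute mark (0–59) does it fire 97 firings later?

97·25 = 2425.
2425 − 40·60 = 25, so 2425 ≡ 25 (mod 60).
(0 + 25) mod 60 = 25.

25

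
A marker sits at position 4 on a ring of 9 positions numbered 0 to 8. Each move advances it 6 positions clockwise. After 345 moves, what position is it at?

345·6 = 2070.
Dividing 2070 by 9 gives quotient 230 and remainder 0.
(4 + 0) mod 9 = 4.

4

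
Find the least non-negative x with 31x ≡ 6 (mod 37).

36

31⁻¹ ≡ 6 (mod 37) because 31·6 = 186 = 5·37 + 1.
Multiplying both sides by 6: x ≡ 6·6 = 36 ≡ 36 (mod 37).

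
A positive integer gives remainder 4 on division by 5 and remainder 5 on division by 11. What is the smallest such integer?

49

Since 11·1 ≡ 1 (mod 5), take x = 5 + 11·((4−5)·1 mod 5) = 5 + 11·4 = 49.
Check: 49 mod 5 = 4, 49 mod 11 = 5.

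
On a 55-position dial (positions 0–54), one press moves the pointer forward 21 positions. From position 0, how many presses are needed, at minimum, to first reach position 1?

21·21 = 441 = 8·55 + 1, so 21⁻¹ ≡ 21 (mod 55).

21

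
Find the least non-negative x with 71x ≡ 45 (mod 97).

2

71⁻¹ ≡ 41 (mod 97) because 71·41 = 2911 = 30·97 + 1.
Multiplying both sides by 41: x ≡ 41·45 = 1845 ≡ 2 (mod 97).
Check: 71·2 = 142 = 1·97 + 45.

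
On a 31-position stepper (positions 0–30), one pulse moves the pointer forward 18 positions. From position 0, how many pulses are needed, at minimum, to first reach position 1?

19

18·19 = 342 = 11·31 + 1, so 18⁻¹ ≡ 19 (mod 31).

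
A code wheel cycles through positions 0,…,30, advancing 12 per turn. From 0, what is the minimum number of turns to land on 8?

11

The inverse of 12 mod 31 is 13 (since 12·13 = 156 ≡ 1).
Multiplying both sides by 13: x ≡ 13·8 = 104 ≡ 11 (mod 31).
Check: 12·11 = 132 = 4·31 + 8.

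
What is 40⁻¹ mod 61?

40·29 = 1160 = 19·61 + 1, so 40⁻¹ ≡ 29 (mod 61).

29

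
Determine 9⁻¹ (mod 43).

9·24 = 216 = 5·43 + 1, so 9⁻¹ ≡ 24 (mod 43).

24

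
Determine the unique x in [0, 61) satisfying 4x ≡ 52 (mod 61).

13

4⁻¹ ≡ 46 (mod 61) because 4·46 = 184 = 3·61 + 1.
Multiplying both sides by 46: x ≡ 46·52 = 2392 ≡ 13 (mod 61).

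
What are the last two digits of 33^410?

By repeated squaring mod 100: 33^1≡33, 33^2≡89, 33^4≡21, 33^8≡41, 33^16≡81, 33^32≡61, 33^64≡21, 33^128≡41, 33^256≡81.
Since 410 = 2 + 8 + 16 + 128 + 256 in binary, 33^410 ≡ 89·41·81·41·81 ≡ 49 (mod 100).

49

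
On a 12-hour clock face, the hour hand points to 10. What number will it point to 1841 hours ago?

1841 = 153·12 + 5, so 1841 mod 12 = 5.
10 − 5 → 5 on a 12-hour dial.

5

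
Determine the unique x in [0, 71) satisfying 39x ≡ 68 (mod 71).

60

The inverse of 39 mod 71 is 51 (since 39·51 = 1989 ≡ 1).
So x ≡ 51·68 = 3468 ≡ 60 (mod 71).
Check: 39·60 = 2340 = 32·71 + 68.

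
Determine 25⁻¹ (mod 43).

31

43 = 1·25 + 18
25 = 1·18 + 7
18 = 2·7 + 4
7 = 1·4 + 3
4 = 1·3 + 1
3 = 3·1 + 0
Back-substituting gives 25·31 ≡ 1 (mod 43).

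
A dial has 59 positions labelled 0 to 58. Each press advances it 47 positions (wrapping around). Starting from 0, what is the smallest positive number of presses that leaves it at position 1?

59 = 1·47 + 12
47 = 3·12 + 11
12 = 1·11 + 1
11 = 11·1 + 0
Back-substituting gives 47·54 ≡ 1 (mod 59).

54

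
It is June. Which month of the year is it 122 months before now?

April

122 = 10·12 + 2, so 122 mod 12 = 2.
June − 2 months → April.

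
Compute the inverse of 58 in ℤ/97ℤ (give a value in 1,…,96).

58·92 = 5336 = 55·97 + 1, so 58⁻¹ ≡ 92 (mod 97).

92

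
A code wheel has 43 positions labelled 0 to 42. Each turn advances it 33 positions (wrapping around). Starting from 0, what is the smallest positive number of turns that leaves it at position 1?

43 = 1·33 + 10
33 = 3·10 + 3
10 = 3·3 + 1
3 = 3·1 + 0
Back-substituting gives 33·30 ≡ 1 (mod 43).

30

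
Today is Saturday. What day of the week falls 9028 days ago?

Monday

9028 − 1289·7 = 5, so 9028 ≡ 5 (mod 7).
Saturday − 5 days → Monday.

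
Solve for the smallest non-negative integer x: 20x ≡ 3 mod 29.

19

The inverse of 20 mod 29 is 16 (since 20·16 = 320 ≡ 1).
Multiplying both sides by 16: x ≡ 16·3 = 48 ≡ 19 (mod 29).
Check: 20·19 = 380 = 13·29 + 3.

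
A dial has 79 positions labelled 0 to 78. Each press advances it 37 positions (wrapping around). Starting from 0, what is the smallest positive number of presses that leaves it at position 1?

47

79 = 2·37 + 5
37 = 7·5 + 2
5 = 2·2 + 1
2 = 2·1 + 0
Back-substituting gives 37·47 ≡ 1 (mod 79).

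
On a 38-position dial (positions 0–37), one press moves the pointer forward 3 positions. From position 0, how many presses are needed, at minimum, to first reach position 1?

38 = 12·3 + 2
3 = 1·2 + 1
2 = 2·1 + 0
Back-substituting gives 3·13 ≡ 1 (mod 38).

13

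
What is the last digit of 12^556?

6

Last digits of 2^n: 2, 4, 8, 6 (period 4).
556 leaves remainder 0 on division by 4, so 12^556 ends in 6.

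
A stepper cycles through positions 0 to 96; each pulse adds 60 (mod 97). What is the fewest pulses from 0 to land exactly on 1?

76

60·76 = 4560 = 47·97 + 1, so 60⁻¹ ≡ 76 (mod 97).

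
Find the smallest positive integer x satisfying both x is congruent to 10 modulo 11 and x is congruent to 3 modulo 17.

x ≡ 10 (mod 11) gives x ∈ {10, 21, 32, 43, 54}.
The first of these with x mod 17 = 3 is 54.

54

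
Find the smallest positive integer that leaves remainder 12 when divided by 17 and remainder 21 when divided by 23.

182

x ≡ 12 (mod 17) gives x ∈ {12, 29, 46, 63, 80, 97, 114, 131, …}.
The first of these with x mod 23 = 21 is 182.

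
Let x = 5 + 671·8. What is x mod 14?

11

671·8 = 5368.
5368 mod 14 = 6 (since 383·14 = 5362).
(5 + 6) mod 14 = 11.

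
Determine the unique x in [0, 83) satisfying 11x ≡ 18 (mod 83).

The inverse of 11 mod 83 is 68 (since 11·68 = 748 ≡ 1).
Multiplying both sides by 68: x ≡ 68·18 = 1224 ≡ 62 (mod 83).

62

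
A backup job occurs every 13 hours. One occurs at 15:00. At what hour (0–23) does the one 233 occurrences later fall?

233·13 = 3029.
Dividing 3029 by 24 gives quotient 126 and remainder 5.
(15 + 5) mod 24 = 20.

20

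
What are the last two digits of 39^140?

Successive squares of 39 mod 100: 39^1≡39, 39^2≡21, 39^4≡41, 39^8≡81, 39^16≡61, 39^32≡21, 39^64≡41, 39^128≡81.
Since 140 = 4 + 8 + 128 in binary, 39^140 ≡ 41·81·81 ≡ 1 (mod 100).

01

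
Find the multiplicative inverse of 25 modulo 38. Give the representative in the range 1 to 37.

38 = 1·25 + 13
25 = 1·13 + 12
13 = 1·12 + 1
12 = 12·1 + 0
Back-substituting gives 25·35 ≡ 1 (mod 38).

35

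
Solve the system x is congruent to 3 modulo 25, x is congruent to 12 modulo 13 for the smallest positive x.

103

Since 13·2 ≡ 1 (mod 25), take x = 12 + 13·((3−12)·2 mod 25) = 12 + 13·7 = 103.
Check: 103 mod 25 = 3, 103 mod 13 = 12.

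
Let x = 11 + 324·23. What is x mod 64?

39

324·23 = 7452.
7452 − 116·64 = 28, so 7452 ≡ 28 (mod 64).
(11 + 28) mod 64 = 39.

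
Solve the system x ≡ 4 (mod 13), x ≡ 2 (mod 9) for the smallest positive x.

56

x ≡ 2 (mod 9) gives x ∈ {2, 11, 20, 29, 38, 47, 56}.
The first of these with x mod 13 = 4 is 56.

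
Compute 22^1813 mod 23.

22

Square-and-reduce mod 23: 22^1≡22, 22^2≡1, 22^4≡1, 22^8≡1, 22^16≡1, 22^32≡1, 22^64≡1, 22^128≡1, 22^256≡1, 22^512≡1, 22^1024≡1.
1813 = 1 + 4 + 16 + 256 + 512 + 1024, so 22^1813 ≡ 22·1·1·1·1·1 ≡ 22 (mod 23).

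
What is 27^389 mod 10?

Last digits of 7^n: 7, 9, 3, 1 (period 4).
389 leaves remainder 1 on division by 4, so 27^389 ends in 7.

7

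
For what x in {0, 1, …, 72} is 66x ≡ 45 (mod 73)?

4

66⁻¹ ≡ 52 (mod 73) because 66·52 = 3432 = 47·73 + 1.
So x ≡ 52·45 = 2340 ≡ 4 (mod 73).
Check: 66·4 = 264 = 3·73 + 45.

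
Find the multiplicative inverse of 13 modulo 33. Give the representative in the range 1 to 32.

13·28 = 364 = 11·33 + 1, so 13⁻¹ ≡ 28 (mod 33).

28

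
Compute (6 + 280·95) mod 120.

86

280·95 = 26600.
26600 mod 120 = 80 (since 221·120 = 26520).
(6 + 80) mod 120 = 86.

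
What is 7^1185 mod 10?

7

The units digit of 7^n cycles with period 4: 7, 9, 3, 1, …
1185 mod 4 = 1, so the last digit matches 7^1 = 7.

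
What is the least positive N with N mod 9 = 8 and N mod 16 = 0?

x ≡ 8 (mod 9) gives x ∈ {8, 17, 26, 35, 44, 53, 62, 71, …}.
The first of these with x mod 16 = 0 is 80.

80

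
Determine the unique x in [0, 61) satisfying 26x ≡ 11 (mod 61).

26⁻¹ ≡ 54 (mod 61) because 26·54 = 1404 = 23·61 + 1.
Multiplying both sides by 54: x ≡ 54·11 = 594 ≡ 45 (mod 61).
Check: 26·45 = 1170 = 19·61 + 11.

45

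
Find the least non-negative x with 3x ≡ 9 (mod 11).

3

The inverse of 3 mod 11 is 4 (since 3·4 = 12 ≡ 1).
So x ≡ 4·9 = 36 ≡ 3 (mod 11).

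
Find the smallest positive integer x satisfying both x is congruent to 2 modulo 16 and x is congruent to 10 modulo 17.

146

x ≡ 2 (mod 16) gives x ∈ {2, 18, 34, 50, 66, 82, 98, 114, …}.
The first of these with x mod 17 = 10 is 146.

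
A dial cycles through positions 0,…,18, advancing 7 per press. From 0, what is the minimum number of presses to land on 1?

11

7⁻¹ ≡ 11 (mod 19) because 7·11 = 77 = 4·19 + 1.
Multiplying both sides by 11: x ≡ 11·1 = 11 ≡ 11 (mod 19).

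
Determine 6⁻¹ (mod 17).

3

17 = 2·6 + 5
6 = 1·5 + 1
5 = 5·1 + 0
Back-substituting gives 6·3 ≡ 1 (mod 17).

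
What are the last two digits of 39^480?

Successive squares of 39 mod 100: 39^1≡39, 39^2≡21, 39^4≡41, 39^8≡81, 39^16≡61, 39^32≡21, 39^64≡41, 39^128≡81, 39^256≡61.
Since 480 = 32 + 64 + 128 + 256 in binary, 39^480 ≡ 21·41·81·61 ≡ 1 (mod 100).

01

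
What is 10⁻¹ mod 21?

19

21 = 2·10 + 1
10 = 10·1 + 0
Back-substituting gives 10·19 ≡ 1 (mod 21).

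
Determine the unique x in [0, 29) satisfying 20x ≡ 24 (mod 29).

7

20⁻¹ ≡ 16 (mod 29) because 20·16 = 320 = 11·29 + 1.
So x ≡ 16·24 = 384 ≡ 7 (mod 29).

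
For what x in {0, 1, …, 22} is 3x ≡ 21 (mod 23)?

7

The inverse of 3 mod 23 is 8 (since 3·8 = 24 ≡ 1).
Multiplying both sides by 8: x ≡ 8·21 = 168 ≡ 7 (mod 23).
Check: 3·7 = 21 = 0·23 + 21.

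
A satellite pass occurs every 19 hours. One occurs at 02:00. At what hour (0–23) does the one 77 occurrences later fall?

77·19 = 1463.
Dividing 1463 by 24 gives quotient 60 and remainder 23.
(2 + 23) mod 24 = 1.

1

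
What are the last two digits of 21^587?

41

Successive squares of 21 mod 100: 21^1≡21, 21^2≡41, 21^4≡81, 21^8≡61, 21^16≡21, 21^32≡41, 21^64≡81, 21^128≡61, 21^256≡21, 21^512≡41.
587 = 1 + 2 + 8 + 64 + 512, so 21^587 ≡ 21·41·61·81·41 ≡ 41 (mod 100).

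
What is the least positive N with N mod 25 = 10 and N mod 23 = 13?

Since 23·12 ≡ 1 (mod 25), take x = 13 + 23·((10−13)·12 mod 25) = 13 + 23·14 = 335.
Check: 335 mod 25 = 10, 335 mod 23 = 13.

335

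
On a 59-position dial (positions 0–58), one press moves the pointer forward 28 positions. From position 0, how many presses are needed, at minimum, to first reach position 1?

28·19 = 532 = 9·59 + 1, so 28⁻¹ ≡ 19 (mod 59).

19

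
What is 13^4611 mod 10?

7

Last digits of 3^n: 3, 9, 7, 1 (period 4).
4611 leaves remainder 3 on division by 4, so 13^4611 ends in 7.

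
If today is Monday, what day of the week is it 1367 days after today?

Wednesday

1367 mod 7 = 2 (since 195·7 = 1365).
Monday + 2 days → Wednesday.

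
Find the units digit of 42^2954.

4

Powers of 2 mod 10 repeat with period 4: 2, 4, 8, 6.
2954 leaves remainder 2 on division by 4, so 42^2954 ends in 4.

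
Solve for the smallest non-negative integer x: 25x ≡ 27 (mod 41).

25⁻¹ ≡ 23 (mod 41) because 25·23 = 575 = 14·41 + 1.
So x ≡ 23·27 = 621 ≡ 6 (mod 41).

6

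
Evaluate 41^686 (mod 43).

1

By repeated squaring mod 43: 41^1≡41, 41^2≡4, 41^4≡16, 41^8≡41, 41^16≡4, 41^32≡16, 41^64≡41, 41^128≡4, 41^256≡16, 41^512≡41.
686 = 2 + 4 + 8 + 32 + 128 + 512, so 41^686 ≡ 4·16·41·16·4·41 ≡ 1 (mod 43).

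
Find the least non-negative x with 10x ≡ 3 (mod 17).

10⁻¹ ≡ 12 (mod 17) because 10·12 = 120 = 7·17 + 1.
Multiplying both sides by 12: x ≡ 12·3 = 36 ≡ 2 (mod 17).

2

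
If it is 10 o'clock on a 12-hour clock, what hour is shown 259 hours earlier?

3

259 = 21·12 + 7, so 259 mod 12 = 7.
10 − 7 → 3 on a 12-hour dial.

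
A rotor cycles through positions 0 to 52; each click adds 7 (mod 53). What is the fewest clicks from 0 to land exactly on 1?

7·38 = 266 = 5·53 + 1, so 7⁻¹ ≡ 38 (mod 53).

38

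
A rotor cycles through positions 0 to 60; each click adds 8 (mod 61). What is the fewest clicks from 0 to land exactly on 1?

61 = 7·8 + 5
8 = 1·5 + 3
5 = 1·3 + 2
3 = 1·2 + 1
2 = 2·1 + 0
Back-substituting gives 8·23 ≡ 1 (mod 61).

23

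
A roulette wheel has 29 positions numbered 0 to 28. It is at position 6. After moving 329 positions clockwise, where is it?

329 = 11·29 + 10, so 329 mod 29 = 10.
(6 + 10) mod 29 = 16.

16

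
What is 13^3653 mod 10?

Last digits of 3^n: 3, 9, 7, 1 (period 4).
3653 mod 4 = 1, so the last digit matches 3^1 = 3.

3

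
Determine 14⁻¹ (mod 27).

14·2 = 28 = 1·27 + 1, so 14⁻¹ ≡ 2 (mod 27).

2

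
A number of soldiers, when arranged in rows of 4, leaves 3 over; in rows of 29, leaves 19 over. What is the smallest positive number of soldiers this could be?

19

Since 29·1 ≡ 1 (mod 4), take x = 19 + 29·((3−19)·1 mod 4) = 19 + 29·0 = 19.
Check: 19 mod 4 = 3, 19 mod 29 = 19.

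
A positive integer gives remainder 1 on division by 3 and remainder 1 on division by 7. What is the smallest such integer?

1

x ≡ 1 (mod 3) gives x ∈ {1}.
The first of these with x mod 7 = 1 is 1.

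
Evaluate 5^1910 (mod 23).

By repeated squaring mod 23: 5^1≡5, 5^2≡2, 5^4≡4, 5^8≡16, 5^16≡3, 5^32≡9, 5^64≡12, 5^128≡6, 5^256≡13, 5^512≡8, 5^1024≡18.
1910 = 2 + 4 + 16 + 32 + 64 + 256 + 512 + 1024, so 5^1910 ≡ 2·4·3·9·12·13·8·18 ≡ 6 (mod 23).

6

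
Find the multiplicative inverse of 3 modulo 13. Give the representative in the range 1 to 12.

3·9 = 27 = 2·13 + 1, so 3⁻¹ ≡ 9 (mod 13).

9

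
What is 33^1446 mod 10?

9

Last digits of 3^n: 3, 9, 7, 1 (period 4).
1446 leaves remainder 2 on division by 4, so 33^1446 ends in 9.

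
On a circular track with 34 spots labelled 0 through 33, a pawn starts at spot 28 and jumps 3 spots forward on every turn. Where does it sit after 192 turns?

26

192·3 = 576.
576 mod 34 = 32 (since 16·34 = 544).
(28 + 32) mod 34 = 26.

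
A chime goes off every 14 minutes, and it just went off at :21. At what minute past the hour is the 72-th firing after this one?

72·14 = 1008.
1008 − 16·60 = 48, so 1008 ≡ 48 (mod 60).
(21 + 48) mod 60 = 9.

9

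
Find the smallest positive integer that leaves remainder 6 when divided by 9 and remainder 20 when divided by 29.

78

x ≡ 6 (mod 9) gives x ∈ {6, 15, 24, 33, 42, 51, 60, 69, …}.
The first of these with x mod 29 = 20 is 78.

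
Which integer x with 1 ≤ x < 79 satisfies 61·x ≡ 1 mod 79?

57

61·57 = 3477 = 44·79 + 1, so 61⁻¹ ≡ 57 (mod 79).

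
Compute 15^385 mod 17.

15

Successive squares of 15 mod 17: 15^1≡15, 15^2≡4, 15^4≡16, 15^8≡1, 15^16≡1, 15^32≡1, 15^64≡1, 15^128≡1, 15^256≡1.
Since 385 = 1 + 128 + 256 in binary, 15^385 ≡ 15·1·1 ≡ 15 (mod 17).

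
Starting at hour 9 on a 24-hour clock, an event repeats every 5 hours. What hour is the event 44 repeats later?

44·5 = 220.
Dividing 220 by 24 gives quotient 9 and remainder 4.
(9 + 4) mod 24 = 13.

13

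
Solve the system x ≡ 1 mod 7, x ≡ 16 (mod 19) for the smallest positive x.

92

x ≡ 1 (mod 7) gives x ∈ {1, 8, 15, 22, 29, 36, 43, 50, …}.
The first of these with x mod 19 = 16 is 92.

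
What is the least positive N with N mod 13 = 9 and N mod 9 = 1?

x ≡ 1 (mod 9) gives x ∈ {1, 10, 19, 28, 37, 46, 55, 64, …}.
The first of these with x mod 13 = 9 is 100.

100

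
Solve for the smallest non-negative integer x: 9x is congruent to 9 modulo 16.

The inverse of 9 mod 16 is 9 (since 9·9 = 81 ≡ 1).
So x ≡ 9·9 = 81 ≡ 1 (mod 16).
Check: 9·1 = 9 = 0·16 + 9.

1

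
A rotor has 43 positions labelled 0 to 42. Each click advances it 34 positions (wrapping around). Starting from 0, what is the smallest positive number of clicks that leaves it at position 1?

19

43 = 1·34 + 9
34 = 3·9 + 7
9 = 1·7 + 2
7 = 3·2 + 1
2 = 2·1 + 0
Back-substituting gives 34·19 ≡ 1 (mod 43).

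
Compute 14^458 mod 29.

13

Square-and-reduce mod 29: 14^1≡14, 14^2≡22, 14^4≡20, 14^8≡23, 14^16≡7, 14^32≡20, 14^64≡23, 14^128≡7, 14^256≡20.
458 = 2 + 8 + 64 + 128 + 256, so 14^458 ≡ 22·23·23·7·20 ≡ 13 (mod 29).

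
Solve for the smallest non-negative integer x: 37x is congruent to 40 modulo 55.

37⁻¹ ≡ 3 (mod 55) because 37·3 = 111 = 2·55 + 1.
So x ≡ 3·40 = 120 ≡ 10 (mod 55).

10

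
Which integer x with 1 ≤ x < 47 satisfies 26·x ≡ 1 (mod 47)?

38

47 = 1·26 + 21
26 = 1·21 + 5
21 = 4·5 + 1
5 = 5·1 + 0
Back-substituting gives 26·38 ≡ 1 (mod 47).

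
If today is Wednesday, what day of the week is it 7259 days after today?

Dividing 7259 by 7 gives quotient 1037 and remainder 0.
Wednesday + 0 days → Wednesday.

Wednesday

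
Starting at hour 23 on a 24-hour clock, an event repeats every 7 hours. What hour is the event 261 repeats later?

2

261·7 = 1827.
1827 = 76·24 + 3, so 1827 mod 24 = 3.
(23 + 3) mod 24 = 2.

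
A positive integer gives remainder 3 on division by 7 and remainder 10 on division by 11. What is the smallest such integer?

x ≡ 3 (mod 7) gives x ∈ {3, 10}.
The first of these with x mod 11 = 10 is 10.

10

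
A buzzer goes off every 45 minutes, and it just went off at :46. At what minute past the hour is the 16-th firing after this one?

16·45 = 720.
Dividing 720 by 60 gives quotient 12 and remainder 0.
(46 + 0) mod 60 = 46.

46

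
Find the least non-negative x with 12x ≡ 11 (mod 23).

12⁻¹ ≡ 2 (mod 23) because 12·2 = 24 = 1·23 + 1.
So x ≡ 2·11 = 22 ≡ 22 (mod 23).
Check: 12·22 = 264 = 11·23 + 11.

22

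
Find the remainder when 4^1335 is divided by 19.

7

By repeated squaring mod 19: 4^1≡4, 4^2≡16, 4^4≡9, 4^8≡5, 4^16≡6, 4^32≡17, 4^64≡4, 4^128≡16, 4^256≡9, 4^512≡5, 4^1024≡6.
Since 1335 = 1 + 2 + 4 + 16 + 32 + 256 + 1024 in binary, 4^1335 ≡ 4·16·9·6·17·9·6 ≡ 7 (mod 19).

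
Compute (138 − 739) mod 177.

739 mod 177 = 31 (since 4·177 = 708).
(138 − 31) mod 177 = 107.

107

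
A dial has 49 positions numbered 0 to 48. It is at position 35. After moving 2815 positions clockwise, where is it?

8

2815 mod 49 = 22 (since 57·49 = 2793).
(35 + 22) mod 49 = 8.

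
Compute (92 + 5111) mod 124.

5111 = 41·124 + 27, so 5111 mod 124 = 27.
(92 + 27) mod 124 = 119.

119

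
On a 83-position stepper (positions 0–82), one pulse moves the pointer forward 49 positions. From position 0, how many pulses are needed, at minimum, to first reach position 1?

61

49·61 = 2989 = 36·83 + 1, so 49⁻¹ ≡ 61 (mod 83).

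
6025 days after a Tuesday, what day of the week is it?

6025 = 860·7 + 5, so 6025 mod 7 = 5.
Tuesday + 5 days → Sunday.

Sunday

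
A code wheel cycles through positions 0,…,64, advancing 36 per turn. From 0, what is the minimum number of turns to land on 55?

25

36⁻¹ ≡ 56 (mod 65) because 36·56 = 2016 = 31·65 + 1.
Multiplying both sides by 56: x ≡ 56·55 = 3080 ≡ 25 (mod 65).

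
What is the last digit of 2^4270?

4

The units digit of 2^n cycles with period 4: 2, 4, 8, 6, …
4270 mod 4 = 2, so the last digit matches 2^2 = 4.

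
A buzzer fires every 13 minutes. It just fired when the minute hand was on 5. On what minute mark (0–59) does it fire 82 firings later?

82·13 = 1066.
1066 = 17·60 + 46, so 1066 mod 60 = 46.
(5 + 46) mod 60 = 51.

51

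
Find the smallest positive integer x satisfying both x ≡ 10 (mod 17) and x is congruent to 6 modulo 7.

x ≡ 6 (mod 7) gives x ∈ {6, 13, 20, 27}.
The first of these with x mod 17 = 10 is 27.

27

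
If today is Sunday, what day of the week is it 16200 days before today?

16200 − 2314·7 = 2, so 16200 ≡ 2 (mod 7).
Sunday − 2 days → Friday.

Friday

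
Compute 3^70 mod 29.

28

By repeated squaring mod 29: 3^1≡3, 3^2≡9, 3^4≡23, 3^8≡7, 3^16≡20, 3^32≡23, 3^64≡7.
70 = 2 + 4 + 64, so 3^70 ≡ 9·23·7 ≡ 28 (mod 29).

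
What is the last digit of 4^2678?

The units digit of 4^n cycles with period 2: 4, 6, …
2678 leaves remainder 0 on division by 2, so 4^2678 ends in 6.

6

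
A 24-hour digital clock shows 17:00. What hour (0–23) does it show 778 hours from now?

778 = 32·24 + 10, so 778 mod 24 = 10.
(17 + 10) mod 24 = 3.

3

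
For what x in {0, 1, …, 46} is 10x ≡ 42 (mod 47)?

10⁻¹ ≡ 33 (mod 47) because 10·33 = 330 = 7·47 + 1.
So x ≡ 33·42 = 1386 ≡ 23 (mod 47).
Check: 10·23 = 230 = 4·47 + 42.

23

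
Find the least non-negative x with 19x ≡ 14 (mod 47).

The inverse of 19 mod 47 is 5 (since 19·5 = 95 ≡ 1).
So x ≡ 5·14 = 70 ≡ 23 (mod 47).
Check: 19·23 = 437 = 9·47 + 14.

23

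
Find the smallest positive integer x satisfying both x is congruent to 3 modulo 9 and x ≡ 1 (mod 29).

30

Since 29·5 ≡ 1 (mod 9), take x = 1 + 29·((3−1)·5 mod 9) = 1 + 29·1 = 30.
Check: 30 mod 9 = 3, 30 mod 29 = 1.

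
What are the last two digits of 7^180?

01

By repeated squaring mod 100: 7^1≡7, 7^2≡49, 7^4≡1, 7^8≡1, 7^16≡1, 7^32≡1, 7^64≡1, 7^128≡1.
Since 180 = 4 + 16 + 32 + 128 in binary, 7^180 ≡ 1·1·1·1 ≡ 1 (mod 100).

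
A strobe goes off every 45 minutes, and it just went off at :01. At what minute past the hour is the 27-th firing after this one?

16

27·45 = 1215.
1215 mod 60 = 15 (since 20·60 = 1200).
(1 + 15) mod 60 = 16.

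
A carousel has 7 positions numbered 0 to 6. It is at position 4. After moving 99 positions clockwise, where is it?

5

99 − 14·7 = 1, so 99 ≡ 1 (mod 7).
(4 + 1) mod 7 = 5.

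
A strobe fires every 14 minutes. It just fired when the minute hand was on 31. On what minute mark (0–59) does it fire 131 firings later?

131·14 = 1834.
Dividing 1834 by 60 gives quotient 30 and remainder 34.
(31 + 34) mod 60 = 5.

5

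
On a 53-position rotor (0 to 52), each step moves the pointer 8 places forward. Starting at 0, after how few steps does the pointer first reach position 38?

18

The inverse of 8 mod 53 is 20 (since 8·20 = 160 ≡ 1).
Multiplying both sides by 20: x ≡ 20·38 = 760 ≡ 18 (mod 53).
Check: 8·18 = 144 = 2·53 + 38.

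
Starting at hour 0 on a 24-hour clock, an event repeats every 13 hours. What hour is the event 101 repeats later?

101·13 = 1313.
1313 − 54·24 = 17, so 1313 ≡ 17 (mod 24).
(0 + 17) mod 24 = 17.

17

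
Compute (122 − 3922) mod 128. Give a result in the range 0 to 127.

40

Dividing 3922 by 128 gives quotient 30 and remainder 82.
(122 − 82) mod 128 = 40.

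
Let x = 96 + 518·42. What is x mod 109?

52

518·42 = 21756.
21756 = 199·109 + 65, so 21756 mod 109 = 65.
(96 + 65) mod 109 = 52.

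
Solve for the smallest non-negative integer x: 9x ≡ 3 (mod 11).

9⁻¹ ≡ 5 (mod 11) because 9·5 = 45 = 4·11 + 1.
Multiplying both sides by 5: x ≡ 5·3 = 15 ≡ 4 (mod 11).

4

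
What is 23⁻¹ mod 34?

3

34 = 1·23 + 11
23 = 2·11 + 1
11 = 11·1 + 0
Back-substituting gives 23·3 ≡ 1 (mod 34).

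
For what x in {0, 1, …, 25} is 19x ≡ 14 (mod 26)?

24

19⁻¹ ≡ 11 (mod 26) because 19·11 = 209 = 8·26 + 1.
Multiplying both sides by 11: x ≡ 11·14 = 154 ≡ 24 (mod 26).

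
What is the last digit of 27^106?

9

Last digits of 7^n: 7, 9, 3, 1 (period 4).
106 mod 4 = 2, so the last digit matches 7^2 = 9.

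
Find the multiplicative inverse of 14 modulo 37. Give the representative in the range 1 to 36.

8

14·8 = 112 = 3·37 + 1, so 14⁻¹ ≡ 8 (mod 37).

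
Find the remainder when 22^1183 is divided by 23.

Successive squares of 22 mod 23: 22^1≡22, 22^2≡1, 22^4≡1, 22^8≡1, 22^16≡1, 22^32≡1, 22^64≡1, 22^128≡1, 22^256≡1, 22^512≡1, 22^1024≡1.
1183 = 1 + 2 + 4 + 8 + 16 + 128 + 1024, so 22^1183 ≡ 22·1·1·1·1·1·1 ≡ 22 (mod 23).

22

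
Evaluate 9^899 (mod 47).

By repeated squaring mod 47: 9^1≡9, 9^2≡34, 9^4≡28, 9^8≡32, 9^16≡37, 9^32≡6, 9^64≡36, 9^128≡27, 9^256≡24, 9^512≡12.
Since 899 = 1 + 2 + 128 + 256 + 512 in binary, 9^899 ≡ 9·34·27·24·12 ≡ 34 (mod 47).

34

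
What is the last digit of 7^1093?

Powers of 7 mod 10 repeat with period 4: 7, 9, 3, 1.
1093 leaves remainder 1 on division by 4, so 7^1093 ends in 7.

7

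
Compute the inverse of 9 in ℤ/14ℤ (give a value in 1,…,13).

9·11 = 99 = 7·14 + 1, so 9⁻¹ ≡ 11 (mod 14).

11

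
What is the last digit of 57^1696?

Powers of 7 mod 10 repeat with period 4: 7, 9, 3, 1.
1696 mod 4 = 0, so the last digit matches 7^4 = 1.

1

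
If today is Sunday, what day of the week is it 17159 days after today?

Tuesday

Dividing 17159 by 7 gives quotient 2451 and remainder 2.
Sunday + 2 days → Tuesday.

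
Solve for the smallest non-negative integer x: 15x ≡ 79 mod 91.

The inverse of 15 mod 91 is 85 (since 15·85 = 1275 ≡ 1).
Multiplying both sides by 85: x ≡ 85·79 = 6715 ≡ 72 (mod 91).

72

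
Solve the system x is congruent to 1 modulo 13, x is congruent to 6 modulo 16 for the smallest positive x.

118

Since 16·9 ≡ 1 (mod 13), take x = 6 + 16·((1−6)·9 mod 13) = 6 + 16·7 = 118.
Check: 118 mod 13 = 1, 118 mod 16 = 6.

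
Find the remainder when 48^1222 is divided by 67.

Successive squares of 48 mod 67: 48^1≡48, 48^2≡26, 48^4≡6, 48^8≡36, 48^16≡23, 48^32≡60, 48^64≡49, 48^128≡56, 48^256≡54, 48^512≡35, 48^1024≡19.
1222 = 2 + 4 + 64 + 128 + 1024, so 48^1222 ≡ 26·6·49·56·19 ≡ 19 (mod 67).

19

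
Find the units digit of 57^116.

The units digit of 57^n cycles with period 4: 7, 9, 3, 1, …
116 mod 4 = 0, so the last digit matches 7^4 = 1.

1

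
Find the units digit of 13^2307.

7

Powers of 3 mod 10 repeat with period 4: 3, 9, 7, 1.
2307 mod 4 = 3, so the last digit matches 3^3 = 7.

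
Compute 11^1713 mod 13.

8

Square-and-reduce mod 13: 11^1≡11, 11^2≡4, 11^4≡3, 11^8≡9, 11^16≡3, 11^32≡9, 11^64≡3, 11^128≡9, 11^256≡3, 11^512≡9, 11^1024≡3.
Since 1713 = 1 + 16 + 32 + 128 + 512 + 1024 in binary, 11^1713 ≡ 11·3·9·9·9·3 ≡ 8 (mod 13).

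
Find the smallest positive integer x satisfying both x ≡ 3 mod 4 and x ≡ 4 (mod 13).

43

x ≡ 3 (mod 4) gives x ∈ {3, 7, 11, 15, 19, 23, 27, 31, …}.
The first of these with x mod 13 = 4 is 43.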